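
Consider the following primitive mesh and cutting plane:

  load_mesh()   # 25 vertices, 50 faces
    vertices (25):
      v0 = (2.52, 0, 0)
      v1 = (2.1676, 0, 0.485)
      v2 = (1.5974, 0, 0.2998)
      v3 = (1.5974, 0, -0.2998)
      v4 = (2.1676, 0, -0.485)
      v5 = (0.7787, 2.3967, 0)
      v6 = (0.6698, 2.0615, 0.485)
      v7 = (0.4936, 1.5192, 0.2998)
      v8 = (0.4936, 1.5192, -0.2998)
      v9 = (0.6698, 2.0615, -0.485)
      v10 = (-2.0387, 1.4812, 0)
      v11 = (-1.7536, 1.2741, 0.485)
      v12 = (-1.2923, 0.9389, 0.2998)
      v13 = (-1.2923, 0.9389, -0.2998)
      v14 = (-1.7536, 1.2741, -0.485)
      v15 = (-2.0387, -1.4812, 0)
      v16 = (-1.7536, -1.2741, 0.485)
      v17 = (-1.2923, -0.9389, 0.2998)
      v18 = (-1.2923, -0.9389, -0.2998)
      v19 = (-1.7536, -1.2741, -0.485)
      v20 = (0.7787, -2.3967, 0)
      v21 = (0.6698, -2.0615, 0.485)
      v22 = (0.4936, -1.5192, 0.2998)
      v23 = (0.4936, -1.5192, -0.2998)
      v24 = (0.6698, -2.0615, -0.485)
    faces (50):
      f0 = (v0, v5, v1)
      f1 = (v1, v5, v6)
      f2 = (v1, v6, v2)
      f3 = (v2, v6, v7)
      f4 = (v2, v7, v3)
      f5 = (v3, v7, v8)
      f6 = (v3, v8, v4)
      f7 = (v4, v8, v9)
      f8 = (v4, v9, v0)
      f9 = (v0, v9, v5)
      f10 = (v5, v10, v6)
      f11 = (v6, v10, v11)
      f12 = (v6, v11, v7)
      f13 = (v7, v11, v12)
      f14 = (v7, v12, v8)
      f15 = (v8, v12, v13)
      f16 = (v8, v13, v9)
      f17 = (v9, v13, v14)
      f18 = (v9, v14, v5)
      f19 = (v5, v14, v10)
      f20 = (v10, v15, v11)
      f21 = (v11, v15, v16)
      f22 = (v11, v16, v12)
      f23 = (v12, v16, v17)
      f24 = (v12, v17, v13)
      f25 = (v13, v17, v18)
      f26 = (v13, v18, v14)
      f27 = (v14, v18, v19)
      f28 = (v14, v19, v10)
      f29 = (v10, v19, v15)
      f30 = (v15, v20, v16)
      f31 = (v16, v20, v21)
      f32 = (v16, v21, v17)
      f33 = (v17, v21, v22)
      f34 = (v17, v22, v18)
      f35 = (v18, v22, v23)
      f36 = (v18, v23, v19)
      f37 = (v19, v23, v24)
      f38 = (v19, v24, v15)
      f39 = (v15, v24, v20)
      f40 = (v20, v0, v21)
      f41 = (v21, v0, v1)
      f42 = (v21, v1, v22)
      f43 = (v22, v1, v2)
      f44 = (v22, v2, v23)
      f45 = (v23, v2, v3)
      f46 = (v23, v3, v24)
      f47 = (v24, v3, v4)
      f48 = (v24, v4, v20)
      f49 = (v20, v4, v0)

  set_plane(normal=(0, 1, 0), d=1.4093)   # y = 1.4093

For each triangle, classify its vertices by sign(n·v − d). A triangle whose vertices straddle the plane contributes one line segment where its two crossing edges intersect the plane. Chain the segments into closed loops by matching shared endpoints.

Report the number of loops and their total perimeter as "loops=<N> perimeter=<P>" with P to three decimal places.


loops=2 perimeter=8.357

Straddling triangles (22 of 50):
  (v0,v5,v1) [-+-] → (1.49609, 1.4093, 0)–(1.3509, 1.4093, 0.199812)  len=0.2470
  (v1,v5,v6) [-++] → (1.3509, 1.4093, 0.199812)–(1.14366, 1.4093, 0.485)  len=0.3525
  (v1,v6,v2) [-+-] → (1.14366, 1.4093, 0.485)–(0.963266, 1.4093, 0.426408)  len=0.1897
  (v2,v6,v7) [-++] → (0.963266, 1.4093, 0.426408)–(0.57345, 1.4093, 0.2998)  len=0.4099
  (v2,v7,v3) [-+-] → (0.57345, 1.4093, 0.2998)–(0.57345, 1.4093, 0.256425)  len=0.0434
  (v3,v7,v8) [-++] → (0.57345, 1.4093, 0.256425)–(0.57345, 1.4093, -0.2998)  len=0.5562
  (v3,v8,v4) [-+-] → (0.57345, 1.4093, -0.2998)–(0.614698, 1.4093, -0.313197)  len=0.0434
  (v4,v8,v9) [-++] → (0.614698, 1.4093, -0.313197)–(1.14366, 1.4093, -0.485)  len=0.5562
  (v4,v9,v0) [-+-] → (1.14366, 1.4093, -0.485)–(1.25515, 1.4093, -0.33156)  len=0.1897
  (v0,v9,v5) [-++] → (1.25515, 1.4093, -0.33156)–(1.49609, 1.4093, 0)  len=0.4099
  (v6,v10,v11) [++-] → (-1.93972, 1.4093, 0.16838)–(-1.33749, 1.4093, 0.485)  len=0.6804
  (v6,v11,v7) [+-+] → (-1.33749, 1.4093, 0.485)–(-0.514018, 1.4093, 0.382842)  len=0.8298
  (v7,v11,v12) [+--] → (-0.514018, 1.4093, 0.382842)–(0.155378, 1.4093, 0.2998)  len=0.6745
  (v7,v12,v8) [+-+] → (0.155378, 1.4093, 0.2998)–(0.155378, 1.4093, -0.186245)  len=0.4860
  (v8,v12,v13) [+--] → (0.155378, 1.4093, -0.186245)–(0.155378, 1.4093, -0.2998)  len=0.1136
  (v8,v13,v9) [+-+] → (0.155378, 1.4093, -0.2998)–(-0.470127, 1.4093, -0.377404)  len=0.6303
  (v9,v13,v14) [+--] → (-0.470127, 1.4093, -0.377404)–(-1.33749, 1.4093, -0.485)  len=0.8740
  (v9,v14,v5) [+-+] → (-1.33749, 1.4093, -0.485)–(-1.44862, 1.4093, -0.426589)  len=0.1255
  (v5,v14,v10) [+-+] → (-1.44862, 1.4093, -0.426589)–(-1.93972, 1.4093, -0.16838)  len=0.5548
  (v10,v15,v11) [+--] → (-2.0387, 1.4093, 0)–(-1.93972, 1.4093, 0.16838)  len=0.1953
  (v14,v19,v10) [--+] → (-2.03126, 1.4093, -0.0126562)–(-1.93972, 1.4093, -0.16838)  len=0.1806
  (v10,v19,v15) [+--] → (-2.03126, 1.4093, -0.0126562)–(-2.0387, 1.4093, 0)  len=0.0147

Chained into 2 loop(s):
  loop 1: 10 segments, perimeter = 2.9977
  loop 2: 12 segments, perimeter = 5.3596
Total perimeter = 8.357


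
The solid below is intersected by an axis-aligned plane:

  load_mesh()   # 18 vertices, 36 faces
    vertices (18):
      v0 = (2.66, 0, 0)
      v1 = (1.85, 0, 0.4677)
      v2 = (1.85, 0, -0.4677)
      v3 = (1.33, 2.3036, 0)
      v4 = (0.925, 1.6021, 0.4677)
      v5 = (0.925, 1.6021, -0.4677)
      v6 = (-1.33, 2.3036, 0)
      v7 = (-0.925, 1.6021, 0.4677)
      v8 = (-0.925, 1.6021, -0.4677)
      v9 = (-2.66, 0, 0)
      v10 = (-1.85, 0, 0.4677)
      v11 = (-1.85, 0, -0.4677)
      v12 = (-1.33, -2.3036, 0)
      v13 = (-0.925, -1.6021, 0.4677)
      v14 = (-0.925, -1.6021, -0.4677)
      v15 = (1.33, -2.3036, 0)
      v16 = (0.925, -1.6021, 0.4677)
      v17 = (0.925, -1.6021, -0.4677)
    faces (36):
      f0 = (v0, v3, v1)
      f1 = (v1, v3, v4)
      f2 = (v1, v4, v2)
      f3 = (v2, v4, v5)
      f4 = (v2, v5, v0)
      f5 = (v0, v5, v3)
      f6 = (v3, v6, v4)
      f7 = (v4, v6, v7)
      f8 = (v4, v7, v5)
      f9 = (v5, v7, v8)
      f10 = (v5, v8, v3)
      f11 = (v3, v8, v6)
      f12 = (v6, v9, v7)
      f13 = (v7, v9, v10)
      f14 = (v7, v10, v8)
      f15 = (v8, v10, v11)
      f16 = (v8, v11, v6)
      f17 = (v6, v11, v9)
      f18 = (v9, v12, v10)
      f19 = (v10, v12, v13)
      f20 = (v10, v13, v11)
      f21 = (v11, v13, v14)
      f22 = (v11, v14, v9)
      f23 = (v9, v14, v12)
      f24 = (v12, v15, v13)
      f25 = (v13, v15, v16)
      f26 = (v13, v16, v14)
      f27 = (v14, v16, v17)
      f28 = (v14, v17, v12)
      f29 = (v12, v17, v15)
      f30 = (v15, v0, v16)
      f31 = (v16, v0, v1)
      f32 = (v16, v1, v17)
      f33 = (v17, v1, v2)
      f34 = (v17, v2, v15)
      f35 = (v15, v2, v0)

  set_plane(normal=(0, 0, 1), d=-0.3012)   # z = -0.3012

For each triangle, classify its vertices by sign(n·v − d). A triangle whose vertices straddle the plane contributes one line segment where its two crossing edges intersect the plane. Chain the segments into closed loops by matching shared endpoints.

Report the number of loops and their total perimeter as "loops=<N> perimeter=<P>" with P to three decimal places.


Straddling triangles (24 of 36):
  (v1,v4,v2) [++-] → (1.68535, 0.285172, -0.3012)–(1.85, 0, -0.3012)  len=0.3293
  (v2,v4,v5) [-+-] → (1.68535, 0.285172, -0.3012)–(0.925, 1.6021, -0.3012)  len=1.5207
  (v2,v5,v0) [--+] → (1.54266, 1.03176, -0.3012)–(2.13836, 0, -0.3012)  len=1.1914
  (v0,v5,v3) [+-+] → (1.54266, 1.03176, -0.3012)–(1.06918, 1.85183, -0.3012)  len=0.9469
  (v4,v7,v5) [++-] → (0.595702, 1.6021, -0.3012)–(0.925, 1.6021, -0.3012)  len=0.3293
  (v5,v7,v8) [-+-] → (0.595702, 1.6021, -0.3012)–(-0.925, 1.6021, -0.3012)  len=1.5207
  (v5,v8,v3) [--+] → (-0.122226, 1.85183, -0.3012)–(1.06918, 1.85183, -0.3012)  len=1.1914
  (v3,v8,v6) [+-+] → (-0.122226, 1.85183, -0.3012)–(-1.06918, 1.85183, -0.3012)  len=0.9470
  (v7,v10,v8) [++-] → (-1.08965, 1.31693, -0.3012)–(-0.925, 1.6021, -0.3012)  len=0.3293
  (v8,v10,v11) [-+-] → (-1.08965, 1.31693, -0.3012)–(-1.85, 0, -0.3012)  len=1.5207
  (v8,v11,v6) [--+] → (-1.66488, 0.820076, -0.3012)–(-1.06918, 1.85183, -0.3012)  len=1.1914
  (v6,v11,v9) [+-+] → (-1.66488, 0.820076, -0.3012)–(-2.13836, 0, -0.3012)  len=0.9469
  (v10,v13,v11) [++-] → (-1.68535, -0.285172, -0.3012)–(-1.85, 0, -0.3012)  len=0.3293
  (v11,v13,v14) [-+-] → (-1.68535, -0.285172, -0.3012)–(-0.925, -1.6021, -0.3012)  len=1.5207
  (v11,v14,v9) [--+] → (-1.54266, -1.03176, -0.3012)–(-2.13836, 0, -0.3012)  len=1.1914
  (v9,v14,v12) [+-+] → (-1.54266, -1.03176, -0.3012)–(-1.06918, -1.85183, -0.3012)  len=0.9469
  (v13,v16,v14) [++-] → (-0.595702, -1.6021, -0.3012)–(-0.925, -1.6021, -0.3012)  len=0.3293
  (v14,v16,v17) [-+-] → (-0.595702, -1.6021, -0.3012)–(0.925, -1.6021, -0.3012)  len=1.5207
  (v14,v17,v12) [--+] → (0.122226, -1.85183, -0.3012)–(-1.06918, -1.85183, -0.3012)  len=1.1914
  (v12,v17,v15) [+-+] → (0.122226, -1.85183, -0.3012)–(1.06918, -1.85183, -0.3012)  len=0.9470
  (v16,v1,v17) [++-] → (1.08965, -1.31693, -0.3012)–(0.925, -1.6021, -0.3012)  len=0.3293
  (v17,v1,v2) [-+-] → (1.08965, -1.31693, -0.3012)–(1.85, 0, -0.3012)  len=1.5207
  (v17,v2,v15) [--+] → (1.66488, -0.820076, -0.3012)–(1.06918, -1.85183, -0.3012)  len=1.1914
  (v15,v2,v0) [+-+] → (1.66488, -0.820076, -0.3012)–(2.13836, 0, -0.3012)  len=0.9469

Chained into 2 loop(s):
  loop 1: 12 segments, perimeter = 11.0998
  loop 2: 12 segments, perimeter = 12.8300
Total perimeter = 23.930

loops=2 perimeter=23.930


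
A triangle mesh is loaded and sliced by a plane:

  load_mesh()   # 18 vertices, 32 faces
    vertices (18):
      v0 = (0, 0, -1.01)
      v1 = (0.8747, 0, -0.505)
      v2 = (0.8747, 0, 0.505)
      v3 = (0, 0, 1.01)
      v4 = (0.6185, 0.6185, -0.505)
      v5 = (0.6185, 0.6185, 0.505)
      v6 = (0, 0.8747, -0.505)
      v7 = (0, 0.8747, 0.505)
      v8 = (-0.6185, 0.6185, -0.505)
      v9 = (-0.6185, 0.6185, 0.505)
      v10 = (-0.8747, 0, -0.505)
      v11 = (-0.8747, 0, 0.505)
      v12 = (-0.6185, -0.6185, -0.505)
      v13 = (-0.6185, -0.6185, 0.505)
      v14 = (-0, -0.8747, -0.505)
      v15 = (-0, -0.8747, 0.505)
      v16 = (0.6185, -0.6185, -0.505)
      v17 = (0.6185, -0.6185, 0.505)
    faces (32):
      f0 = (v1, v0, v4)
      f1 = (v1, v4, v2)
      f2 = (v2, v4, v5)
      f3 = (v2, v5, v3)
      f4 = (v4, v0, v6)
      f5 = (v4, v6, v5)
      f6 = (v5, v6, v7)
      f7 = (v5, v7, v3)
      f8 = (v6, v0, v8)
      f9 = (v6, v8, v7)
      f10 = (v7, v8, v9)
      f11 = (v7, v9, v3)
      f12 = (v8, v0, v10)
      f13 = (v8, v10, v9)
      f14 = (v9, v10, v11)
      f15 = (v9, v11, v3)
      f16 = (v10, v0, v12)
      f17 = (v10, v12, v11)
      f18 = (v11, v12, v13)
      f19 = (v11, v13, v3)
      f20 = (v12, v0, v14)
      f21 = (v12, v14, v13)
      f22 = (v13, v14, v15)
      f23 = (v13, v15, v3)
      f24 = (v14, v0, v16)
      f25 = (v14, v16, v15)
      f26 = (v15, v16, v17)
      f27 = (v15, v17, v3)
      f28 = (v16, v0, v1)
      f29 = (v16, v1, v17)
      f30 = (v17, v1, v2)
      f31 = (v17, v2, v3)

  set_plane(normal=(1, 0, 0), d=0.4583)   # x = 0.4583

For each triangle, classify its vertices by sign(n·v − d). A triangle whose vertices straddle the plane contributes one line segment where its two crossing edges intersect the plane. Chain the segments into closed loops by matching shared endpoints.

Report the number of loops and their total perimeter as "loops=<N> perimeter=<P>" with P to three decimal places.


Straddling triangles (12 of 32):
  (v1,v0,v4) [+-+] → (0.4583, 0, -0.745405)–(0.4583, 0.4583, -0.635802)  len=0.4712
  (v2,v5,v3) [++-] → (0.4583, 0.4583, 0.635802)–(0.4583, 0, 0.745405)  len=0.4712
  (v4,v0,v6) [+--] → (0.4583, 0.4583, -0.635802)–(0.4583, 0.684859, -0.505)  len=0.2616
  (v4,v6,v5) [+-+] → (0.4583, 0.684859, -0.505)–(0.4583, 0.684859, 0.243396)  len=0.7484
  (v5,v6,v7) [+--] → (0.4583, 0.684859, 0.243396)–(0.4583, 0.684859, 0.505)  len=0.2616
  (v5,v7,v3) [+--] → (0.4583, 0.684859, 0.505)–(0.4583, 0.4583, 0.635802)  len=0.2616
  (v14,v0,v16) [--+] → (0.4583, -0.4583, -0.635802)–(0.4583, -0.684859, -0.505)  len=0.2616
  (v14,v16,v15) [-+-] → (0.4583, -0.684859, -0.505)–(0.4583, -0.684859, -0.243396)  len=0.2616
  (v15,v16,v17) [-++] → (0.4583, -0.684859, -0.243396)–(0.4583, -0.684859, 0.505)  len=0.7484
  (v15,v17,v3) [-+-] → (0.4583, -0.684859, 0.505)–(0.4583, -0.4583, 0.635802)  len=0.2616
  (v16,v0,v1) [+-+] → (0.4583, -0.4583, -0.635802)–(0.4583, 0, -0.745405)  len=0.4712
  (v17,v2,v3) [++-] → (0.4583, 0, 0.745405)–(0.4583, -0.4583, 0.635802)  len=0.4712

Chained into 1 loop(s):
  loop 1: 12 segments, perimeter = 4.9513
Total perimeter = 4.951

loops=1 perimeter=4.951


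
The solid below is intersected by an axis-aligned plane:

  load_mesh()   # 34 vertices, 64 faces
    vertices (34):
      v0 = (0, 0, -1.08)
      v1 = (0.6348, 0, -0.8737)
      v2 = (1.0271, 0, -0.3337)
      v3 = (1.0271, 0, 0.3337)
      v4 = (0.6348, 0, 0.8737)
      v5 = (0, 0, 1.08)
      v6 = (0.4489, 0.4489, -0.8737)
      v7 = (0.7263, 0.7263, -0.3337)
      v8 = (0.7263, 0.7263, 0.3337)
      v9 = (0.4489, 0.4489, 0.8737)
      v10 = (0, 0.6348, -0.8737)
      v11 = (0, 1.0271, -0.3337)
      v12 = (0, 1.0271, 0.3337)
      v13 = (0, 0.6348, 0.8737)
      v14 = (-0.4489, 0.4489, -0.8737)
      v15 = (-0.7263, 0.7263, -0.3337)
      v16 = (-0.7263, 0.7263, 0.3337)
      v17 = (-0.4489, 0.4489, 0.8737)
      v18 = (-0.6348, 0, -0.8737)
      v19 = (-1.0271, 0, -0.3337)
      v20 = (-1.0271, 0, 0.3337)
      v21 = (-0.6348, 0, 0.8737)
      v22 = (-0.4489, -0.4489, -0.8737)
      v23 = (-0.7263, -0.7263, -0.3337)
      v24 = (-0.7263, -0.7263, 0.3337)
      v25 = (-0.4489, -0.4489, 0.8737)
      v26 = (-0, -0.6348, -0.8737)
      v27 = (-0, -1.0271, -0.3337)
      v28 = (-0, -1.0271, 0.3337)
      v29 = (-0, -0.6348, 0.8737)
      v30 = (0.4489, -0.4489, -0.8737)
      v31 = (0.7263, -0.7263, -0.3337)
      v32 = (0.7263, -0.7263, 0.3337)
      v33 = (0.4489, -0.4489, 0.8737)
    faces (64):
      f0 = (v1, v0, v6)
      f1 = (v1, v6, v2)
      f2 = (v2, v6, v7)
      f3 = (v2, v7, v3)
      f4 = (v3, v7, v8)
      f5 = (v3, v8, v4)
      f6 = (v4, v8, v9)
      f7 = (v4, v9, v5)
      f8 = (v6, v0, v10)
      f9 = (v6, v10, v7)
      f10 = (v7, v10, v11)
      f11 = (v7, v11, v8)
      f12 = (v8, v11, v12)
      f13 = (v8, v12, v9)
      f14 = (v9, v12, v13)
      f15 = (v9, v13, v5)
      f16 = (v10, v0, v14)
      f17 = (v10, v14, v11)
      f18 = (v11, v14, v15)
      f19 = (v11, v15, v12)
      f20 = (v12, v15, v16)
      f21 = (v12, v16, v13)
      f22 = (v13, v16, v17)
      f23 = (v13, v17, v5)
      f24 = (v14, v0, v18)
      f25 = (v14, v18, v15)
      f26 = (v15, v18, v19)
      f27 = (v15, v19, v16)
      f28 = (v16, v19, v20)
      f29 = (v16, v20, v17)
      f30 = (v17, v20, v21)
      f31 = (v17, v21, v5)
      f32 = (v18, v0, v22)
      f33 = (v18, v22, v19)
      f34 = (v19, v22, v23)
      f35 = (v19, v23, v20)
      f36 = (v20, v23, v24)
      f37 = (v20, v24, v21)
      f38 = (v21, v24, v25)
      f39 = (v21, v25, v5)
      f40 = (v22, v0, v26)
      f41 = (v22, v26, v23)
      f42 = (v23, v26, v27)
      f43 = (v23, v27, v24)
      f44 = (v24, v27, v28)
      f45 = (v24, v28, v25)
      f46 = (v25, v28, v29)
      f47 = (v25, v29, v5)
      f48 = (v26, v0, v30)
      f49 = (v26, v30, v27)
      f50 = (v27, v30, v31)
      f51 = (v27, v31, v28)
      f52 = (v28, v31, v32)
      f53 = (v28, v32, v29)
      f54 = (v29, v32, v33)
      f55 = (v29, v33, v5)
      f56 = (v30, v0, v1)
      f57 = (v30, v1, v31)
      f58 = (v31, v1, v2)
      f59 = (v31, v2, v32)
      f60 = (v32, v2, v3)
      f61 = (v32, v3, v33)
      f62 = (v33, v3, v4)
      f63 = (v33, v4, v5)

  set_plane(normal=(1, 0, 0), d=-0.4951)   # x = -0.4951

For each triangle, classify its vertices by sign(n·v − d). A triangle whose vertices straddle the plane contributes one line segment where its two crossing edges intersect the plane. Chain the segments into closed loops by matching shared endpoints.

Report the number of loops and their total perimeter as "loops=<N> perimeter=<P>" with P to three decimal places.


loops=1 perimeter=5.648

Straddling triangles (20 of 64):
  (v11,v14,v15) [++-] → (-0.4951, 0.4951, -0.783765)–(-0.4951, 0.822052, -0.3337)  len=0.5563
  (v11,v15,v12) [+-+] → (-0.4951, 0.822052, -0.3337)–(-0.4951, 0.822052, -0.121249)  len=0.2125
  (v12,v15,v16) [+--] → (-0.4951, 0.822052, -0.121249)–(-0.4951, 0.822052, 0.3337)  len=0.4549
  (v12,v16,v13) [+-+] → (-0.4951, 0.822052, 0.3337)–(-0.4951, 0.697173, 0.505596)  len=0.2125
  (v13,v16,v17) [+-+] → (-0.4951, 0.697173, 0.505596)–(-0.4951, 0.4951, 0.783765)  len=0.3438
  (v14,v0,v18) [++-] → (-0.4951, 0, -0.9191)–(-0.4951, 0.337339, -0.8737)  len=0.3404
  (v14,v18,v15) [+--] → (-0.4951, 0.337339, -0.8737)–(-0.4951, 0.4951, -0.783765)  len=0.1816
  (v16,v20,v17) [--+] → (-0.4951, 0.413031, 0.830552)–(-0.4951, 0.4951, 0.783765)  len=0.0945
  (v17,v20,v21) [+--] → (-0.4951, 0.413031, 0.830552)–(-0.4951, 0.337339, 0.8737)  len=0.0871
  (v17,v21,v5) [+-+] → (-0.4951, 0.337339, 0.8737)–(-0.4951, 0, 0.9191)  len=0.3404
  (v18,v0,v22) [-++] → (-0.4951, 0, -0.9191)–(-0.4951, -0.337339, -0.8737)  len=0.3404
  (v18,v22,v19) [-+-] → (-0.4951, -0.337339, -0.8737)–(-0.4951, -0.413031, -0.830552)  len=0.0871
  (v19,v22,v23) [-+-] → (-0.4951, -0.413031, -0.830552)–(-0.4951, -0.4951, -0.783765)  len=0.0945
  (v21,v24,v25) [--+] → (-0.4951, -0.4951, 0.783765)–(-0.4951, -0.337339, 0.8737)  len=0.1816
  (v21,v25,v5) [-++] → (-0.4951, -0.337339, 0.8737)–(-0.4951, 0, 0.9191)  len=0.3404
  (v22,v26,v23) [++-] → (-0.4951, -0.697173, -0.505596)–(-0.4951, -0.4951, -0.783765)  len=0.3438
  (v23,v26,v27) [-++] → (-0.4951, -0.697173, -0.505596)–(-0.4951, -0.822052, -0.3337)  len=0.2125
  (v23,v27,v24) [-+-] → (-0.4951, -0.822052, -0.3337)–(-0.4951, -0.822052, 0.121249)  len=0.4549
  (v24,v27,v28) [-++] → (-0.4951, -0.822052, 0.121249)–(-0.4951, -0.822052, 0.3337)  len=0.2125
  (v24,v28,v25) [-++] → (-0.4951, -0.822052, 0.3337)–(-0.4951, -0.4951, 0.783765)  len=0.5563

Chained into 1 loop(s):
  loop 1: 20 segments, perimeter = 5.6479
Total perimeter = 5.648


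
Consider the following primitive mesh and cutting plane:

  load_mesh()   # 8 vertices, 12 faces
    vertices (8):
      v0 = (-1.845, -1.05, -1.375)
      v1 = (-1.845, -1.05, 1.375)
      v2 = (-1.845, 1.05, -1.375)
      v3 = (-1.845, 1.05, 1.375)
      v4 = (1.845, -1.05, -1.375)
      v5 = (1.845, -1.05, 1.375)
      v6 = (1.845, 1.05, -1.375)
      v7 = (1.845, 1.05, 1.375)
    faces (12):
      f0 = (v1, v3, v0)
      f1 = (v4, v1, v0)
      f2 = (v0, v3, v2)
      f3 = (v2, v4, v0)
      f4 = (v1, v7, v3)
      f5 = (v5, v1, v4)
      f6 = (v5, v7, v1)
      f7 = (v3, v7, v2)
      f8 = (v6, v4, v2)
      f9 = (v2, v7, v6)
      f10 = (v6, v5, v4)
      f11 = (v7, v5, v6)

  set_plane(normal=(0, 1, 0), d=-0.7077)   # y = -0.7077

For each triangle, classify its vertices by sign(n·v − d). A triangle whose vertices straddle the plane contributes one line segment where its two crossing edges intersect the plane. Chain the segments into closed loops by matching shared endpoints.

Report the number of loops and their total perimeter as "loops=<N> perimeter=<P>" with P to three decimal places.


loops=1 perimeter=12.880

Straddling triangles (8 of 12):
  (v1,v3,v0) [-+-] → (-1.845, -0.7077, 1.375)–(-1.845, -0.7077, -0.92675)  len=2.3017
  (v0,v3,v2) [-++] → (-1.845, -0.7077, -0.92675)–(-1.845, -0.7077, -1.375)  len=0.4483
  (v2,v4,v0) [+--] → (1.24353, -0.7077, -1.375)–(-1.845, -0.7077, -1.375)  len=3.0885
  (v1,v7,v3) [-++] → (-1.24353, -0.7077, 1.375)–(-1.845, -0.7077, 1.375)  len=0.6015
  (v5,v7,v1) [-+-] → (1.845, -0.7077, 1.375)–(-1.24353, -0.7077, 1.375)  len=3.0885
  (v6,v4,v2) [+-+] → (1.845, -0.7077, -1.375)–(1.24353, -0.7077, -1.375)  len=0.6015
  (v6,v5,v4) [+--] → (1.845, -0.7077, 0.92675)–(1.845, -0.7077, -1.375)  len=2.3017
  (v7,v5,v6) [+-+] → (1.845, -0.7077, 1.375)–(1.845, -0.7077, 0.92675)  len=0.4483

Chained into 1 loop(s):
  loop 1: 8 segments, perimeter = 12.8800
Total perimeter = 12.880


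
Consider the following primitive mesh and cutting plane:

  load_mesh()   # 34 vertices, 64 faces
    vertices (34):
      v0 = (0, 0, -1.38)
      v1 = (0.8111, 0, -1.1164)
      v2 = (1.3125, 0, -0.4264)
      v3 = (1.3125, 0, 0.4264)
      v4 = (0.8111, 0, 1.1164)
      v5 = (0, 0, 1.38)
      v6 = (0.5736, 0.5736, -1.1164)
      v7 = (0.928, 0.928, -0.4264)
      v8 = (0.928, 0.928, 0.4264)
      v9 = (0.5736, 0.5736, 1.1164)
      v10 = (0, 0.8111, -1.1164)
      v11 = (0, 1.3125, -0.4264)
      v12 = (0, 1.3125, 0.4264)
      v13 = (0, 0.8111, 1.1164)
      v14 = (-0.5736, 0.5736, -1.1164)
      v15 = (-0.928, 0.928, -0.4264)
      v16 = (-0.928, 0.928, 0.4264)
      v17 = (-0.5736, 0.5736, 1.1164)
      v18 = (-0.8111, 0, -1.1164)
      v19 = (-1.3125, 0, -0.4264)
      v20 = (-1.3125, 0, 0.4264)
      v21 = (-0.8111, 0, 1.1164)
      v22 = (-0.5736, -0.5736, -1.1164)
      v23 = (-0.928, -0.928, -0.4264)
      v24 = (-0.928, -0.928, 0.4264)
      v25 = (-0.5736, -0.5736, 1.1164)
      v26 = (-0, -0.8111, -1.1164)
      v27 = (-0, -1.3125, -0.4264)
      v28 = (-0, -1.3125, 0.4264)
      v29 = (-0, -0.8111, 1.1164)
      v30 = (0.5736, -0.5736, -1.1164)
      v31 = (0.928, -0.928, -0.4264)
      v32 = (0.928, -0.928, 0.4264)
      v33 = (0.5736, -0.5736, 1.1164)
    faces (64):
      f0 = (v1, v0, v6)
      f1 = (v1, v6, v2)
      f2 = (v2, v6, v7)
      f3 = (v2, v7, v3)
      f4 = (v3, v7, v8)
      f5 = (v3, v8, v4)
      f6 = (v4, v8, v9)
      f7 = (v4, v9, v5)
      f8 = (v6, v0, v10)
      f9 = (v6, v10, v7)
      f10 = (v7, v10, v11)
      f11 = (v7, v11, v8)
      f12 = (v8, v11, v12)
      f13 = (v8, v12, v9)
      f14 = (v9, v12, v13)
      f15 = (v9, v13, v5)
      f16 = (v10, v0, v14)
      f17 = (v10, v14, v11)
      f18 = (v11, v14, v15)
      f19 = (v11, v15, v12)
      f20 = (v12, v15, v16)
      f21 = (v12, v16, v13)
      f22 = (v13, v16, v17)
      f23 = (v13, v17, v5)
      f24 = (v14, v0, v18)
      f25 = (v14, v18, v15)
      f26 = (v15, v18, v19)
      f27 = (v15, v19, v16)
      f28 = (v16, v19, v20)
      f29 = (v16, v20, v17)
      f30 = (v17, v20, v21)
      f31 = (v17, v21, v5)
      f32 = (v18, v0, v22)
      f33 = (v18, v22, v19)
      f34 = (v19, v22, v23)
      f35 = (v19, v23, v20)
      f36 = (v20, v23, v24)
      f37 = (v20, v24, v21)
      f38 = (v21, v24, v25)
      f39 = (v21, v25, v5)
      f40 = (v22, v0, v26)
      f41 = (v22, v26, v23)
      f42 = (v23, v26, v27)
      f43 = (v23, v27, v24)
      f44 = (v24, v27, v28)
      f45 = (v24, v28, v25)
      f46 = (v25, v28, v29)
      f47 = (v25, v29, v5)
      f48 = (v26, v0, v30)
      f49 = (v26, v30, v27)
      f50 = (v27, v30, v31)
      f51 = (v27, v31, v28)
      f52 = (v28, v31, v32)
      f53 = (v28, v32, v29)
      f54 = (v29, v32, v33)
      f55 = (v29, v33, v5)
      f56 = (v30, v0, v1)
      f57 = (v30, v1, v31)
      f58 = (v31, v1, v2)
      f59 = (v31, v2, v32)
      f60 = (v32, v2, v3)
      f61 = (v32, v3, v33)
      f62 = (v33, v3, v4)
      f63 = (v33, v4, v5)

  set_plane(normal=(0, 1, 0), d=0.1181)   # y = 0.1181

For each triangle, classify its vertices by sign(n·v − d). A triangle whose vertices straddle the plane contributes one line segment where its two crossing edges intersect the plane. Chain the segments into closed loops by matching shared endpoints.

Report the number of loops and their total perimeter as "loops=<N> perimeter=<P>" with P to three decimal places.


Straddling triangles (20 of 64):
  (v1,v0,v6) [--+] → (0.1181, 0.1181, -1.32573)–(0.762201, 0.1181, -1.1164)  len=0.6773
  (v1,v6,v2) [-+-] → (0.762201, 0.1181, -1.1164)–(1.16037, 0.1181, -0.568466)  len=0.6773
  (v2,v6,v7) [-++] → (1.16037, 0.1181, -0.568466)–(1.26357, 0.1181, -0.4264)  len=0.1756
  (v2,v7,v3) [-+-] → (1.26357, 0.1181, -0.4264)–(1.26357, 0.1181, 0.31787)  len=0.7443
  (v3,v7,v8) [-++] → (1.26357, 0.1181, 0.31787)–(1.26357, 0.1181, 0.4264)  len=0.1085
  (v3,v8,v4) [-+-] → (1.26357, 0.1181, 0.4264)–(0.825977, 0.1181, 1.02859)  len=0.7444
  (v4,v8,v9) [-++] → (0.825977, 0.1181, 1.02859)–(0.762201, 0.1181, 1.1164)  len=0.1085
  (v4,v9,v5) [-+-] → (0.762201, 0.1181, 1.1164)–(0.1181, 0.1181, 1.32573)  len=0.6773
  (v6,v0,v10) [+-+] → (0.1181, 0.1181, -1.32573)–(0, 0.1181, -1.34162)  len=0.1192
  (v9,v13,v5) [++-] → (0, 0.1181, 1.34162)–(0.1181, 0.1181, 1.32573)  len=0.1192
  (v10,v0,v14) [+-+] → (0, 0.1181, -1.34162)–(-0.1181, 0.1181, -1.32573)  len=0.1192
  (v13,v17,v5) [++-] → (-0.1181, 0.1181, 1.32573)–(0, 0.1181, 1.34162)  len=0.1192
  (v14,v0,v18) [+--] → (-0.1181, 0.1181, -1.32573)–(-0.762201, 0.1181, -1.1164)  len=0.6773
  (v14,v18,v15) [+-+] → (-0.762201, 0.1181, -1.1164)–(-0.825977, 0.1181, -1.02859)  len=0.1085
  (v15,v18,v19) [+--] → (-0.825977, 0.1181, -1.02859)–(-1.26357, 0.1181, -0.4264)  len=0.7444
  (v15,v19,v16) [+-+] → (-1.26357, 0.1181, -0.4264)–(-1.26357, 0.1181, -0.31787)  len=0.1085
  (v16,v19,v20) [+--] → (-1.26357, 0.1181, -0.31787)–(-1.26357, 0.1181, 0.4264)  len=0.7443
  (v16,v20,v17) [+-+] → (-1.26357, 0.1181, 0.4264)–(-1.16037, 0.1181, 0.568466)  len=0.1756
  (v17,v20,v21) [+--] → (-1.16037, 0.1181, 0.568466)–(-0.762201, 0.1181, 1.1164)  len=0.6773
  (v17,v21,v5) [+--] → (-0.762201, 0.1181, 1.1164)–(-0.1181, 0.1181, 1.32573)  len=0.6773

Chained into 1 loop(s):
  loop 1: 20 segments, perimeter = 8.3030
Total perimeter = 8.303

loops=1 perimeter=8.303


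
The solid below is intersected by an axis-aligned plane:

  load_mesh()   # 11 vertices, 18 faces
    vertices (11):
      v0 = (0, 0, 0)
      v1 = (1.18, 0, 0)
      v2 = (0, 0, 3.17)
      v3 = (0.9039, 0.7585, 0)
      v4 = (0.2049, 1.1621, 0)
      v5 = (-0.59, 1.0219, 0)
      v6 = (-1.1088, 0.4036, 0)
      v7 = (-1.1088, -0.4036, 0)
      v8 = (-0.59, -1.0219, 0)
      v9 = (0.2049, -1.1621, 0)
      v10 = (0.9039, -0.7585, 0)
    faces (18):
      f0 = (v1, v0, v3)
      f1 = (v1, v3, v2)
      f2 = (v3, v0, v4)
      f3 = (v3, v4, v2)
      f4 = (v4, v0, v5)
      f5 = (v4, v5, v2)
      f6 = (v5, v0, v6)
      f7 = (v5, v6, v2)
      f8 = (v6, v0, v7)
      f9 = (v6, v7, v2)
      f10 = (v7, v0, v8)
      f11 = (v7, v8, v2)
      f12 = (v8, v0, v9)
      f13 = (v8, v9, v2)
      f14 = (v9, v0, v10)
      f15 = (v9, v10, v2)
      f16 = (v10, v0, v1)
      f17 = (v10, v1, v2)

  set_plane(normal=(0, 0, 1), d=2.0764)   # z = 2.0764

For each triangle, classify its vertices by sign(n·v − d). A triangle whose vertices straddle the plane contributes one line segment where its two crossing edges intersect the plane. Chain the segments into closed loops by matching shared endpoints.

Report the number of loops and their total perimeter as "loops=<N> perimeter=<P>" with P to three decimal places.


Straddling triangles (9 of 18):
  (v1,v3,v2) [--+] → (0.311831, 0.261671, 2.0764)–(0.407081, 0, 2.0764)  len=0.2785
  (v3,v4,v2) [--+] → (0.0706873, 0.400906, 2.0764)–(0.311831, 0.261671, 2.0764)  len=0.2785
  (v4,v5,v2) [--+] → (-0.203541, 0.352539, 2.0764)–(0.0706873, 0.400906, 2.0764)  len=0.2785
  (v5,v6,v2) [--+] → (-0.382519, 0.139236, 2.0764)–(-0.203541, 0.352539, 2.0764)  len=0.2784
  (v6,v7,v2) [--+] → (-0.382519, -0.139236, 2.0764)–(-0.382519, 0.139236, 2.0764)  len=0.2785
  (v7,v8,v2) [--+] → (-0.203541, -0.352539, 2.0764)–(-0.382519, -0.139236, 2.0764)  len=0.2784
  (v8,v9,v2) [--+] → (0.0706873, -0.400906, 2.0764)–(-0.203541, -0.352539, 2.0764)  len=0.2785
  (v9,v10,v2) [--+] → (0.311831, -0.261671, 2.0764)–(0.0706873, -0.400906, 2.0764)  len=0.2785
  (v10,v1,v2) [--+] → (0.407081, 0, 2.0764)–(0.311831, -0.261671, 2.0764)  len=0.2785

Chained into 1 loop(s):
  loop 1: 9 segments, perimeter = 2.5061
Total perimeter = 2.506

loops=1 perimeter=2.506


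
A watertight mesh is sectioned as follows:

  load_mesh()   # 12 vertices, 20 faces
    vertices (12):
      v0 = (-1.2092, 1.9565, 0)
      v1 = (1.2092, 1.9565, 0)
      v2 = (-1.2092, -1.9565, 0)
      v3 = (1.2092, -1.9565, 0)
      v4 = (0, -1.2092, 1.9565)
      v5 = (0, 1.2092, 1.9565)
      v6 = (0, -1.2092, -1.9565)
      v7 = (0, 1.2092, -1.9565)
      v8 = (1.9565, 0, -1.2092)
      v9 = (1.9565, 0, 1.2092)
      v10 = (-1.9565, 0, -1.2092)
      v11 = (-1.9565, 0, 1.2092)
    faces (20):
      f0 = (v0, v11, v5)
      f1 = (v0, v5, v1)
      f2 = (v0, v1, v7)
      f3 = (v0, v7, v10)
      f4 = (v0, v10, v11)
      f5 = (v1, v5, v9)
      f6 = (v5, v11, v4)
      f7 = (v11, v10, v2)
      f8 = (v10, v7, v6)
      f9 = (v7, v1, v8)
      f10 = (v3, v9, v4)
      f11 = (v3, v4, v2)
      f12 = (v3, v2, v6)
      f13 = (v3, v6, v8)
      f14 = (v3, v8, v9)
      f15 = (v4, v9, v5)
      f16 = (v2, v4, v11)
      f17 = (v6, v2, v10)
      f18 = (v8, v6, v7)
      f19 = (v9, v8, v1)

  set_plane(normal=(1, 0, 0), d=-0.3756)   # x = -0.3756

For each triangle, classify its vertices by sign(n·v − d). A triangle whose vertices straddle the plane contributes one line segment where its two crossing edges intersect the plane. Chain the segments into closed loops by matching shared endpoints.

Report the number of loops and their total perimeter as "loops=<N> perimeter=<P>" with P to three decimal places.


Straddling triangles (10 of 20):
  (v0,v11,v5) [--+] → (-0.3756, 0.977063, 1.81304)–(-0.3756, 1.44133, 1.34877)  len=0.6566
  (v0,v5,v1) [-++] → (-0.3756, 1.44133, 1.34877)–(-0.3756, 1.9565, 0)  len=1.4438
  (v0,v1,v7) [-++] → (-0.3756, 1.9565, 0)–(-0.3756, 1.44133, -1.34877)  len=1.4438
  (v0,v7,v10) [-+-] → (-0.3756, 1.44133, -1.34877)–(-0.3756, 0.977063, -1.81304)  len=0.6566
  (v5,v11,v4) [+-+] → (-0.3756, 0.977063, 1.81304)–(-0.3756, -0.977063, 1.81304)  len=1.9541
  (v10,v7,v6) [-++] → (-0.3756, 0.977063, -1.81304)–(-0.3756, -0.977063, -1.81304)  len=1.9541
  (v3,v4,v2) [++-] → (-0.3756, -1.44133, 1.34877)–(-0.3756, -1.9565, 0)  len=1.4438
  (v3,v2,v6) [+-+] → (-0.3756, -1.9565, 0)–(-0.3756, -1.44133, -1.34877)  len=1.4438
  (v2,v4,v11) [-+-] → (-0.3756, -1.44133, 1.34877)–(-0.3756, -0.977063, 1.81304)  len=0.6566
  (v6,v2,v10) [+--] → (-0.3756, -1.44133, -1.34877)–(-0.3756, -0.977063, -1.81304)  len=0.6566

Chained into 1 loop(s):
  loop 1: 10 segments, perimeter = 12.3098
Total perimeter = 12.310

loops=1 perimeter=12.310


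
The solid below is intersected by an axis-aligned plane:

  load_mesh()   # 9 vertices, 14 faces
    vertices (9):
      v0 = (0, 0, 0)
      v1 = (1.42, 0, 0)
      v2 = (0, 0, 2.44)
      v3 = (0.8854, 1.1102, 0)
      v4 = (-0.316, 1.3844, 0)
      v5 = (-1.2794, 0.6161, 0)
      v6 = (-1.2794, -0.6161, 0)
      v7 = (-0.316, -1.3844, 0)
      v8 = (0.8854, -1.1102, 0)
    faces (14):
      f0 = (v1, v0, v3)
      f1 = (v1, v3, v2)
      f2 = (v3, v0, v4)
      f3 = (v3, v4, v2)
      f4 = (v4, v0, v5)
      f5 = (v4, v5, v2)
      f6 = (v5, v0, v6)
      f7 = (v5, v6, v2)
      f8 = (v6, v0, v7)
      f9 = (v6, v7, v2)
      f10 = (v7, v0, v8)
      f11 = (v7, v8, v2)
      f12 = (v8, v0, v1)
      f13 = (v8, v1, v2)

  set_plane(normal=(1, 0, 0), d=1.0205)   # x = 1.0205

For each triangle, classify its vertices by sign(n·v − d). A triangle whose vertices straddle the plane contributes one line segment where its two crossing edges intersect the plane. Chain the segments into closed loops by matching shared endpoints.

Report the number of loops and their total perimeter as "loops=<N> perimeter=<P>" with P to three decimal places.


Straddling triangles (4 of 14):
  (v1,v0,v3) [+--] → (1.0205, 0, 0)–(1.0205, 0.829639, 0)  len=0.8296
  (v1,v3,v2) [+--] → (1.0205, 0.829639, 0)–(1.0205, 0, 0.686465)  len=1.0768
  (v8,v0,v1) [--+] → (1.0205, 0, 0)–(1.0205, -0.829639, 0)  len=0.8296
  (v8,v1,v2) [-+-] → (1.0205, -0.829639, 0)–(1.0205, 0, 0.686465)  len=1.0768

Chained into 1 loop(s):
  loop 1: 4 segments, perimeter = 3.8129
Total perimeter = 3.813

loops=1 perimeter=3.813


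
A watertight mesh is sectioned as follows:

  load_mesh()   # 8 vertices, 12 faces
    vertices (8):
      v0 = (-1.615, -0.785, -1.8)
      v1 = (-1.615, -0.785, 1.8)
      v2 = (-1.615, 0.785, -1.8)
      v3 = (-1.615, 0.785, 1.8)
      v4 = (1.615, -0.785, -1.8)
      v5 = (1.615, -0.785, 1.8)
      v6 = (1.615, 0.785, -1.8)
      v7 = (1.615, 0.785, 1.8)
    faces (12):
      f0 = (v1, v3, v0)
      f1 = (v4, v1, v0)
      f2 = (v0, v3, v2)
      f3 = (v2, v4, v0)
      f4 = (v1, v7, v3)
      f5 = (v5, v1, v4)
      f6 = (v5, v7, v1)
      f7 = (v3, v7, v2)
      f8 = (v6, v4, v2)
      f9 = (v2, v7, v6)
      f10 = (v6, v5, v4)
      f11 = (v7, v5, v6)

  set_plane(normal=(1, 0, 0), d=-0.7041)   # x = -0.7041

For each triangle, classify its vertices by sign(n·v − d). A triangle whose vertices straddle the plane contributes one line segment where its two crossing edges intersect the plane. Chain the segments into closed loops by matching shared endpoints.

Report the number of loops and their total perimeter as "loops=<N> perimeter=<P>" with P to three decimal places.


loops=1 perimeter=10.340

Straddling triangles (8 of 12):
  (v4,v1,v0) [+--] → (-0.7041, -0.785, 0.784755)–(-0.7041, -0.785, -1.8)  len=2.5848
  (v2,v4,v0) [-+-] → (-0.7041, 0.342241, -1.8)–(-0.7041, -0.785, -1.8)  len=1.1272
  (v1,v7,v3) [-+-] → (-0.7041, -0.342241, 1.8)–(-0.7041, 0.785, 1.8)  len=1.1272
  (v5,v1,v4) [+-+] → (-0.7041, -0.785, 1.8)–(-0.7041, -0.785, 0.784755)  len=1.0152
  (v5,v7,v1) [++-] → (-0.7041, -0.342241, 1.8)–(-0.7041, -0.785, 1.8)  len=0.4428
  (v3,v7,v2) [-+-] → (-0.7041, 0.785, 1.8)–(-0.7041, 0.785, -0.784755)  len=2.5848
  (v6,v4,v2) [++-] → (-0.7041, 0.342241, -1.8)–(-0.7041, 0.785, -1.8)  len=0.4428
  (v2,v7,v6) [-++] → (-0.7041, 0.785, -0.784755)–(-0.7041, 0.785, -1.8)  len=1.0152

Chained into 1 loop(s):
  loop 1: 8 segments, perimeter = 10.3400
Total perimeter = 10.340


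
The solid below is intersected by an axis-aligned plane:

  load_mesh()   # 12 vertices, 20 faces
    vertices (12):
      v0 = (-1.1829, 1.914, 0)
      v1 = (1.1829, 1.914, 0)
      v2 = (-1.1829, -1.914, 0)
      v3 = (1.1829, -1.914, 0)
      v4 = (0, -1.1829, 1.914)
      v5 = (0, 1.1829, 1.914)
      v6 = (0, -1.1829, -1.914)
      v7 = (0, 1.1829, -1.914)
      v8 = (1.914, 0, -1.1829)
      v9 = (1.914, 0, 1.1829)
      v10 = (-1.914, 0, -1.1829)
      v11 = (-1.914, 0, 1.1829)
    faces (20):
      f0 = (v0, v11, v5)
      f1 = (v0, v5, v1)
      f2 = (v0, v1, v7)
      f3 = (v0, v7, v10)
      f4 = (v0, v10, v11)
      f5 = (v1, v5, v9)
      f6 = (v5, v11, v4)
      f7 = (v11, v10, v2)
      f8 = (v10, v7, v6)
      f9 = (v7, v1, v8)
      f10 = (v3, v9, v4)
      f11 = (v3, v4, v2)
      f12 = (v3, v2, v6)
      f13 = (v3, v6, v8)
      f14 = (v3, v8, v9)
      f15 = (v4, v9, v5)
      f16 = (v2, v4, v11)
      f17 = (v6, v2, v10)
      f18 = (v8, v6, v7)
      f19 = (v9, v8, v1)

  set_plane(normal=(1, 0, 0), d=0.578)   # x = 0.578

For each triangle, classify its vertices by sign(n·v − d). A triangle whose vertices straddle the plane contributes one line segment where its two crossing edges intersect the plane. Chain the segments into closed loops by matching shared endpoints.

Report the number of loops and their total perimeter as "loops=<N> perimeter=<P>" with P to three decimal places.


loops=1 perimeter=11.535

Straddling triangles (10 of 20):
  (v0,v5,v1) [--+] → (0.578, 1.54014, 0.978763)–(0.578, 1.914, 0)  len=1.0477
  (v0,v1,v7) [-+-] → (0.578, 1.914, 0)–(0.578, 1.54014, -0.978763)  len=1.0477
  (v1,v5,v9) [+-+] → (0.578, 1.54014, 0.978763)–(0.578, 0.825682, 1.69322)  len=1.0104
  (v7,v1,v8) [-++] → (0.578, 1.54014, -0.978763)–(0.578, 0.825682, -1.69322)  len=1.0104
  (v3,v9,v4) [++-] → (0.578, -0.825682, 1.69322)–(0.578, -1.54014, 0.978763)  len=1.0104
  (v3,v4,v2) [+--] → (0.578, -1.54014, 0.978763)–(0.578, -1.914, 0)  len=1.0477
  (v3,v2,v6) [+--] → (0.578, -1.914, 0)–(0.578, -1.54014, -0.978763)  len=1.0477
  (v3,v6,v8) [+-+] → (0.578, -1.54014, -0.978763)–(0.578, -0.825682, -1.69322)  len=1.0104
  (v4,v9,v5) [-+-] → (0.578, -0.825682, 1.69322)–(0.578, 0.825682, 1.69322)  len=1.6514
  (v8,v6,v7) [+--] → (0.578, -0.825682, -1.69322)–(0.578, 0.825682, -1.69322)  len=1.6514

Chained into 1 loop(s):
  loop 1: 10 segments, perimeter = 11.5352
Total perimeter = 11.535


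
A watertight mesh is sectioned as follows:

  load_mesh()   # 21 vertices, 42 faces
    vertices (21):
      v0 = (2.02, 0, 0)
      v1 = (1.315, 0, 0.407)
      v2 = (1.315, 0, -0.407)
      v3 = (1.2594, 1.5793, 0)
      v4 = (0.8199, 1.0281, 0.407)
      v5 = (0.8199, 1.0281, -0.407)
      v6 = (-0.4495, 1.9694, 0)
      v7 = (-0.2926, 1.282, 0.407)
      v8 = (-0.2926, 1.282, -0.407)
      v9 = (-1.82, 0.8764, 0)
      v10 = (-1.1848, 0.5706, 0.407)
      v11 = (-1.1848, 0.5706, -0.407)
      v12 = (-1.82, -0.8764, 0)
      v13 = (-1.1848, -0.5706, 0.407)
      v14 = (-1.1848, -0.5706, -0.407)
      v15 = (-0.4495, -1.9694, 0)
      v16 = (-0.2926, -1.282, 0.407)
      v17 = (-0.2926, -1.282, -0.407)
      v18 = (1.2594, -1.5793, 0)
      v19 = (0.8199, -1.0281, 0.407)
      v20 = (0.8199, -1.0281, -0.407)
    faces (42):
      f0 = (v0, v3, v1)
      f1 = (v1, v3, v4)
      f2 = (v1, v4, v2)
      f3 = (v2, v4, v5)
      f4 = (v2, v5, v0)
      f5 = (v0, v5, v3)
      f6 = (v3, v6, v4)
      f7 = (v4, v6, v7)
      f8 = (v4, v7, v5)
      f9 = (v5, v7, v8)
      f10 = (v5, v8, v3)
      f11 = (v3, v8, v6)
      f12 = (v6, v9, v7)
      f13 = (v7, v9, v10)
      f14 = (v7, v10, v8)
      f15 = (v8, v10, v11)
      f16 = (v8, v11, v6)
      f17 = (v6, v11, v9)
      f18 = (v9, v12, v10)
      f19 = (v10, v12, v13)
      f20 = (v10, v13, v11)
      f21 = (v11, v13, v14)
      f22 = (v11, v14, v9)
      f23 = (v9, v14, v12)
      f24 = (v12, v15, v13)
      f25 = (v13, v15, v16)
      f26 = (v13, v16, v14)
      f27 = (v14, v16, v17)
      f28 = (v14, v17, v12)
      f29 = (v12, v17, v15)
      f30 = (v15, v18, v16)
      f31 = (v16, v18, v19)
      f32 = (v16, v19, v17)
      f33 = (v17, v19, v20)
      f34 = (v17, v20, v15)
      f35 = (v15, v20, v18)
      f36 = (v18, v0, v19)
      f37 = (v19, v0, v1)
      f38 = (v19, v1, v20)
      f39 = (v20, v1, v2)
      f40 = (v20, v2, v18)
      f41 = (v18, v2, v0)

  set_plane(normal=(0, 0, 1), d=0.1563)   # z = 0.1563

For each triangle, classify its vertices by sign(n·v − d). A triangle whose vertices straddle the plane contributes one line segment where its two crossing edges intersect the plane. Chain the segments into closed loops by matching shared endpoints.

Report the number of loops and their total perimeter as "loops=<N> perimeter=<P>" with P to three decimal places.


loops=2 perimeter=18.614

Straddling triangles (28 of 42):
  (v0,v3,v1) [--+] → (1.28075, 0.972802, 0.1563)–(1.74926, 0, 0.1563)  len=1.0797
  (v1,v3,v4) [+-+] → (1.28075, 0.972802, 0.1563)–(1.09062, 1.36762, 0.1563)  len=0.4382
  (v1,v4,v2) [++-] → (0.972384, 0.71146, 0.1563)–(1.315, 0, 0.1563)  len=0.7897
  (v2,v4,v5) [-+-] → (0.972384, 0.71146, 0.1563)–(0.8199, 1.0281, 0.1563)  len=0.3514
  (v3,v6,v4) [--+] → (0.037987, 1.60791, 0.1563)–(1.09062, 1.36762, 0.1563)  len=1.0797
  (v4,v6,v7) [+-+] → (0.037987, 1.60791, 0.1563)–(-0.389246, 1.70542, 0.1563)  len=0.4382
  (v4,v7,v5) [++-] → (0.0500336, 1.2038, 0.1563)–(0.8199, 1.0281, 0.1563)  len=0.7897
  (v5,v7,v8) [-+-] → (0.0500336, 1.2038, 0.1563)–(-0.2926, 1.282, 0.1563)  len=0.3514
  (v6,v9,v7) [--+] → (-1.23343, 1.03216, 0.1563)–(-0.389246, 1.70542, 0.1563)  len=1.0798
  (v7,v9,v10) [+-+] → (-1.23343, 1.03216, 0.1563)–(-1.57606, 0.758964, 0.1563)  len=0.4382
  (v7,v10,v8) [++-] → (-0.910016, 0.789701, 0.1563)–(-0.2926, 1.282, 0.1563)  len=0.7897
  (v8,v10,v11) [-+-] → (-0.910016, 0.789701, 0.1563)–(-1.1848, 0.5706, 0.1563)  len=0.3514
  (v9,v12,v10) [--+] → (-1.57606, -0.320709, 0.1563)–(-1.57606, 0.758964, 0.1563)  len=1.0797
  (v10,v12,v13) [+-+] → (-1.57606, -0.320709, 0.1563)–(-1.57606, -0.758964, 0.1563)  len=0.4383
  (v10,v13,v11) [++-] → (-1.1848, -0.219127, 0.1563)–(-1.1848, 0.5706, 0.1563)  len=0.7897
  (v11,v13,v14) [-+-] → (-1.1848, -0.219127, 0.1563)–(-1.1848, -0.5706, 0.1563)  len=0.3515
  (v12,v15,v13) [--+] → (-0.731877, -1.43222, 0.1563)–(-1.57606, -0.758964, 0.1563)  len=1.0798
  (v13,v15,v16) [+-+] → (-0.731877, -1.43222, 0.1563)–(-0.389246, -1.70542, 0.1563)  len=0.4382
  (v13,v16,v14) [++-] → (-0.567384, -1.0629, 0.1563)–(-1.1848, -0.5706, 0.1563)  len=0.7897
  (v14,v16,v17) [-+-] → (-0.567384, -1.0629, 0.1563)–(-0.2926, -1.282, 0.1563)  len=0.3514
  (v15,v18,v16) [--+] → (0.663386, -1.46513, 0.1563)–(-0.389246, -1.70542, 0.1563)  len=1.0797
  (v16,v18,v19) [+-+] → (0.663386, -1.46513, 0.1563)–(1.09062, -1.36762, 0.1563)  len=0.4382
  (v16,v19,v17) [++-] → (0.477266, -1.1063, 0.1563)–(-0.2926, -1.282, 0.1563)  len=0.7897
  (v17,v19,v20) [-+-] → (0.477266, -1.1063, 0.1563)–(0.8199, -1.0281, 0.1563)  len=0.3514
  (v18,v0,v19) [--+] → (1.55913, -0.394821, 0.1563)–(1.09062, -1.36762, 0.1563)  len=1.0797
  (v19,v0,v1) [+-+] → (1.55913, -0.394821, 0.1563)–(1.74926, 0, 0.1563)  len=0.4382
  (v19,v1,v20) [++-] → (1.16252, -0.31664, 0.1563)–(0.8199, -1.0281, 0.1563)  len=0.7897
  (v20,v1,v2) [-+-] → (1.16252, -0.31664, 0.1563)–(1.315, 0, 0.1563)  len=0.3514

Chained into 2 loop(s):
  loop 1: 14 segments, perimeter = 10.6257
  loop 2: 14 segments, perimeter = 7.9878
Total perimeter = 18.614
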